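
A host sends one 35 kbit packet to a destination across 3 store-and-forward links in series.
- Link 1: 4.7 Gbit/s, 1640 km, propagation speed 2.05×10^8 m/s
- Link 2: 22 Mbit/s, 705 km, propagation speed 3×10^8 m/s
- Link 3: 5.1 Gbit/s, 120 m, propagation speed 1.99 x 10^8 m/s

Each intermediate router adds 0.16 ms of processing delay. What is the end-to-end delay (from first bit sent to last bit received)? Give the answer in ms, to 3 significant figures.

12.3 ms

L = 35000 bits.
Transmission delays (L/R per hop): 0.00744681, 1.59091, 0.00686275 ms; sum = 1.60522 ms.
Propagation delays (d/s per hop): 8, 2.35, 0.000603015 ms; sum = 10.3506 ms.
Processing at 2 router(s): 2 × 0.16 ms = 0.32 ms.
End-to-end = 12.3 ms.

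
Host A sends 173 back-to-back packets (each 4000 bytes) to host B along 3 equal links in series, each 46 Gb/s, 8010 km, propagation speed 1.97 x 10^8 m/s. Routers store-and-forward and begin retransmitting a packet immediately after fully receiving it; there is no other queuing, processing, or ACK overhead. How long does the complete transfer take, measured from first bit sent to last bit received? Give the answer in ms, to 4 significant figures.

Per-hop transmission t_tx = L/R = 32000/46000000000 = 0.000695652 ms.
Per-hop propagation t_prop = 8010000/197000000 = 40.6599 ms.
Pipeline fill: first packet needs 3·t_tx to clear all hops; remaining 172 packets each add one t_tx.
Total = (3+173-1)·t_tx + 3·t_prop = 175·0.000695652 + 3·40.6599 = 122.1 ms.

122.1 ms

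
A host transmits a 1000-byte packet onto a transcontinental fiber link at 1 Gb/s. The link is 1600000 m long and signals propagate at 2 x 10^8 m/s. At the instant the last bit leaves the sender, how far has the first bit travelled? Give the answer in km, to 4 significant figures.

1.600 km

t_tx = L/R = 8000/1000000000 = 8e-06 s.
Distance = s × t_tx = 200000000 × 8e-06 = 1.600 km.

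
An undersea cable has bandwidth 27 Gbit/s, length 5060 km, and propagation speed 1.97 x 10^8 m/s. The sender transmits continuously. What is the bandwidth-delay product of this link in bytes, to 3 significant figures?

Propagation delay = 5060000 / 197000000 = 0.0256853 s.
BDP = R × t_prop = 27000000000 × 0.0256853 = 693503000 bits.
In bytes: 693503000/8 = 86700000 bytes.

86700000 bytes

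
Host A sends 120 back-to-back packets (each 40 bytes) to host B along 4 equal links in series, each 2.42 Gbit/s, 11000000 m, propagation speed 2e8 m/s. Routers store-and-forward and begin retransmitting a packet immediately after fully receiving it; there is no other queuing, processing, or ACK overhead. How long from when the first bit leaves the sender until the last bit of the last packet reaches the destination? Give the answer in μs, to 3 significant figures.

Per-hop transmission t_tx = L/R = 320/2420000000 = 0.132231 μs.
Per-hop propagation t_prop = 11000000/200000000 = 55000 μs.
Pipeline fill: first packet needs 4·t_tx to clear all hops; remaining 119 packets each add one t_tx.
Total = (4+120-1)·t_tx + 4·t_prop = 123·0.132231 + 4·55000 = 220000 μs.

220000 μs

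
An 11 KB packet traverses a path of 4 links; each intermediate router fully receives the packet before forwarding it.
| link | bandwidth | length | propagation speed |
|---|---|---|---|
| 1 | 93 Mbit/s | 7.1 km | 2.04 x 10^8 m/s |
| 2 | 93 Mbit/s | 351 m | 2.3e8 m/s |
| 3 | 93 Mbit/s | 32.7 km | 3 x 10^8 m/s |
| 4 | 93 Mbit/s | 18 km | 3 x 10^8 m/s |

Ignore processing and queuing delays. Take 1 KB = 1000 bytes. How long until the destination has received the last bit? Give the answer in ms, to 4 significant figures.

3.990 ms

L = 88000 bits.
Transmission delay per hop = L/R = 88000/93000000 = 0.946237 ms; 4 hops → 3.78495 ms.
Propagation delays (d/s per hop): 0.0348039, 0.00152609, 0.109, 0.06 ms; sum = 0.20533 ms.
End-to-end = 3.990 ms.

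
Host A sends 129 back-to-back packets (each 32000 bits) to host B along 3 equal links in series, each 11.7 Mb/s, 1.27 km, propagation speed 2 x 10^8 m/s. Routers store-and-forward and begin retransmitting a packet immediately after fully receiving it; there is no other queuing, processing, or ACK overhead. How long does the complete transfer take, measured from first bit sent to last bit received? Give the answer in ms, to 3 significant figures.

358 ms

Per-hop transmission t_tx = L/R = 32000/11700000 = 2.73504 ms.
Per-hop propagation t_prop = 1270/200000000 = 0.00635 ms.
Pipeline fill: first packet needs 3·t_tx to clear all hops; remaining 128 packets each add one t_tx.
Total = (3+129-1)·t_tx + 3·t_prop = 131·2.73504 + 3·0.00635 = 358 ms.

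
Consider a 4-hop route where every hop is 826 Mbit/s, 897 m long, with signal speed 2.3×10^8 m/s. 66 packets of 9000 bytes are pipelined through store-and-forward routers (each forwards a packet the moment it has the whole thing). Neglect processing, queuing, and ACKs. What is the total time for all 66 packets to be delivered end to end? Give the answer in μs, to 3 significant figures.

Per-hop transmission t_tx = L/R = 72000/826000000 = 87.1671 μs.
Per-hop propagation t_prop = 897/2.3e+08 = 3.9 μs.
Pipeline fill: first packet needs 4·t_tx to clear all hops; remaining 65 packets each add one t_tx.
Total = (4+66-1)·t_tx + 4·t_prop = 69·87.1671 + 4·3.9 = 6030 μs.

6030 μs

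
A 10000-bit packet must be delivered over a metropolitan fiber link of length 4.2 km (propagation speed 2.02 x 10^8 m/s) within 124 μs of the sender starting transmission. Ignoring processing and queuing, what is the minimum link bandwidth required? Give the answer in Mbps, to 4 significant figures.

Propagation delay = 4200 / 202000000 = 20.7921 μs.
Transmission budget = 124 − 20.7921 = 103.208 μs.
R ≥ L / t_tx = 10000 bits / 0.000103208 s = 96.89 Mbps.

96.89 Mbps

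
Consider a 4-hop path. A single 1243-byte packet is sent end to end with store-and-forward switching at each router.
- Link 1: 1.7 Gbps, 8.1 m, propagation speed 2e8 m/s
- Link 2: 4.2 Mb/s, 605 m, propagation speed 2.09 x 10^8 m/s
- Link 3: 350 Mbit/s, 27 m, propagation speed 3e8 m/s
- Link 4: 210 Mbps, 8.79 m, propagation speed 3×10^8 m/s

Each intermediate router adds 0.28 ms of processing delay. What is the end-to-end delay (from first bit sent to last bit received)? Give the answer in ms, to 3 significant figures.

L = 1243 × 8 = 9944 bits.
Transmission delays (L/R per hop): 0.00584941, 2.36762, 0.0284114, 0.0473524 ms; sum = 2.44923 ms.
Propagation delays (d/s per hop): 4.05e-05, 0.00289474, 9e-05, 2.93e-05 ms; sum = 0.00305454 ms.
Processing at 3 router(s): 3 × 0.28 ms = 0.84 ms.
End-to-end = 3.29 ms.

3.29 ms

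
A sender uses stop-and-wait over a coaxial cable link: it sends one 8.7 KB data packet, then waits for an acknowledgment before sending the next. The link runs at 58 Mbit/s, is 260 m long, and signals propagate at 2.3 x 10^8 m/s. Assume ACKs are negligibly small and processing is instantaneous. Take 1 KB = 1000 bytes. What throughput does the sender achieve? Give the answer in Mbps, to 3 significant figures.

57.9 Mbps

t_tx = L/R = 69600/58000000 = 0.0012 s.
t_prop = 260/2.3e+08 = 1.13043e-06 s; RTT = 2.26087e-06 s.
Cycle = t_tx + RTT = 0.00120226 s.
Throughput = L / cycle = 69600 / 0.00120226 = 57.9 Mbps.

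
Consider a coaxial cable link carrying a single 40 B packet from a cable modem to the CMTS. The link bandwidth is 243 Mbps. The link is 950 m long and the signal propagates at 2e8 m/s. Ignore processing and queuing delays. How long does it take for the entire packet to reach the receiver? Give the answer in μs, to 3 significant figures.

L = 40 × 8 = 320 bits.
Transmission delay = L/R = 320 / 243000000 = 1.31687 μs.
Propagation delay = d/s = 950 m / 200000000 m/s = 4.75 μs.
Total = 6.07 μs.

6.07 μs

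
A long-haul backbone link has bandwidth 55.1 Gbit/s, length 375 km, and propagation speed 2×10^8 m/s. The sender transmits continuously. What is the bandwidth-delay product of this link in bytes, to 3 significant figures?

12900000 bytes

Propagation delay = 375000 / 200000000 = 0.001875 s.
BDP = R × t_prop = 55100000000 × 0.001875 = 103313000 bits.
In bytes: 103313000/8 = 12900000 bytes.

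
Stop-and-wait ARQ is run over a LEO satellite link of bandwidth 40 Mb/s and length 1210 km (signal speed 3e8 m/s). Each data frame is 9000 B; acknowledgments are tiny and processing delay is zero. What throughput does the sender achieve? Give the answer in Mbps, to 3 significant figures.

t_tx = L/R = 72000/40000000 = 0.0018 s.
t_prop = 1210000/300000000 = 0.00403333 s; RTT = 0.00806667 s.
Cycle = t_tx + RTT = 0.00986667 s.
Throughput = L / cycle = 72000 / 0.00986667 = 7.30 Mbps.

7.30 Mbps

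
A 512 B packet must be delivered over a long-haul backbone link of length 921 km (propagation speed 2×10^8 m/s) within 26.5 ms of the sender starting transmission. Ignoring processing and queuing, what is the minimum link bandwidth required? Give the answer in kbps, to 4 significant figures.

187.1 kbps

L = 4096 bits.
Propagation delay = 921000 / 200000000 = 4.605 ms.
Transmission budget = 26.5 − 4.605 = 21.895 ms.
R ≥ L / t_tx = 4096 bits / 0.021895 s = 187.1 kbps.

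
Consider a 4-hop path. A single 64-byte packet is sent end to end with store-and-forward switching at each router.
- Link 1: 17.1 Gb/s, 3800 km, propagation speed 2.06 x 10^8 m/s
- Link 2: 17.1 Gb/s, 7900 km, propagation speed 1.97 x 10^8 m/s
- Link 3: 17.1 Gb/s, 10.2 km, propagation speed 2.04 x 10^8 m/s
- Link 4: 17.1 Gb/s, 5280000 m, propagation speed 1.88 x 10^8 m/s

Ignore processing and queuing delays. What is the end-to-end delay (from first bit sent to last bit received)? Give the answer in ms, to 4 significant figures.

L = 64 × 8 = 512 bits.
Transmission delay per hop = L/R = 512/1.71e+10 = 2.99415e-05 ms; 4 hops → 0.000119766 ms.
Propagation delays (d/s per hop): 18.4466, 40.1015, 0.05, 28.0851 ms; sum = 86.6832 ms.
End-to-end = 86.68 ms.

86.68 ms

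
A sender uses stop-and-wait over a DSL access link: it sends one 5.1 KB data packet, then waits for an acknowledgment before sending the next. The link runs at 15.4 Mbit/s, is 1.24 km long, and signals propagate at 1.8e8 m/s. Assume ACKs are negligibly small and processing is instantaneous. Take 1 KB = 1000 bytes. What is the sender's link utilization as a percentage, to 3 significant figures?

99.5 %

t_tx = L/R = 40800/15400000 = 0.00264935 s.
t_prop = 1240/180000000 = 6.88889e-06 s; RTT = 1.37778e-05 s.
Cycle = t_tx + RTT = 0.00266313 s.
Utilization = t_tx / cycle = 0.00264935/0.00266313 = 99.5 %.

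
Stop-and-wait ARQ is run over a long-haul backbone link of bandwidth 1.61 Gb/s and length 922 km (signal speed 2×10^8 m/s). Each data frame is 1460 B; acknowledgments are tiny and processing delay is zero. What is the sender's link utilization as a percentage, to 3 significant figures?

0.0786 %

t_tx = L/R = 11680/1610000000 = 7.25466e-06 s.
t_prop = 922000/200000000 = 0.00461 s; RTT = 0.00922 s.
Cycle = t_tx + RTT = 0.00922725 s.
Utilization = t_tx / cycle = 7.25466e-06/0.00922725 = 0.0786 %.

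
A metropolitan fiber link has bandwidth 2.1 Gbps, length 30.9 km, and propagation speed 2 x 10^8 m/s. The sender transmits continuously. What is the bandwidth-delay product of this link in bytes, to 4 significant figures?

Propagation delay = 30900 / 200000000 = 0.0001545 s.
BDP = R × t_prop = 2100000000 × 0.0001545 = 324450 bits.
In bytes: 324450/8 = 40560 bytes.

40560 bytes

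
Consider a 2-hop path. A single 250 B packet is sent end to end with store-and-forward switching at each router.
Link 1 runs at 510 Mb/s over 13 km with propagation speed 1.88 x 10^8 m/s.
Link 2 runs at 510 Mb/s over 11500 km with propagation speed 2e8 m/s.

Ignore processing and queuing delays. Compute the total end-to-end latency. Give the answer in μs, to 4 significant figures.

57580 μs

L = 250 × 8 = 2000 bits.
Transmission delay per hop = L/R = 2000/510000000 = 3.92157 μs; 2 hops → 7.84314 μs.
Propagation delays (d/s per hop): 69.1489, 57500 μs; sum = 57569.1 μs.
End-to-end = 57580 μs.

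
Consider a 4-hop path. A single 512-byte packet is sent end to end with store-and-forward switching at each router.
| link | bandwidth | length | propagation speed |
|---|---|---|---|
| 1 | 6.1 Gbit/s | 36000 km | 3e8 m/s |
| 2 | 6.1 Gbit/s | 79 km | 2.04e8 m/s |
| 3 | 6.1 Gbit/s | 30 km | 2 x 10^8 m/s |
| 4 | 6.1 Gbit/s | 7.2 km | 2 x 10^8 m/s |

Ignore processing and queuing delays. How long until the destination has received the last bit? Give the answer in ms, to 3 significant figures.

L = 512 × 8 = 4096 bits.
Transmission delay per hop = L/R = 4096/6100000000 = 0.000671475 ms; 4 hops → 0.0026859 ms.
Propagation delays (d/s per hop): 120, 0.387255, 0.15, 0.036 ms; sum = 120.573 ms.
End-to-end = 121 ms.

121 ms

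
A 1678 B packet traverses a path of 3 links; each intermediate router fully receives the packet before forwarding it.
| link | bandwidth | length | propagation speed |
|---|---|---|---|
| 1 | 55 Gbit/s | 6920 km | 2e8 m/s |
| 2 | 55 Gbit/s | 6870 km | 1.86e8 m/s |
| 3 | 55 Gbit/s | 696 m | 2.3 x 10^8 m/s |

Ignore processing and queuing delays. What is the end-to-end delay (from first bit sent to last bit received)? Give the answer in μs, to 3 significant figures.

71500 μs

L = 1678 × 8 = 13424 bits.
Transmission delay per hop = L/R = 13424/55000000000 = 0.244073 μs; 3 hops → 0.732218 μs.
Propagation delays (d/s per hop): 34600, 36935.5, 3.02609 μs; sum = 71538.5 μs.
End-to-end = 71500 μs.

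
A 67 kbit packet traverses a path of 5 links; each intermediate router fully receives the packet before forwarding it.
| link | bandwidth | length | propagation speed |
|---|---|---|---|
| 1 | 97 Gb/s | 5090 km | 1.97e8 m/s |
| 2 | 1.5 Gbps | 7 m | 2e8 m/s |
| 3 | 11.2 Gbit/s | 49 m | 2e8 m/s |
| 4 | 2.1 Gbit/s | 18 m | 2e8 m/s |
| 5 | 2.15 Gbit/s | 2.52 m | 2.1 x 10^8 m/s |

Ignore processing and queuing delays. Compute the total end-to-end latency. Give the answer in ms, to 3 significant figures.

26.0 ms

L = 67000 bits.
Transmission delays (L/R per hop): 0.000690722, 0.0446667, 0.00598214, 0.0319048, 0.0311628 ms; sum = 0.114407 ms.
Propagation delays (d/s per hop): 25.8376, 3.5e-05, 0.000245, 9e-05, 1.2e-05 ms; sum = 25.8379 ms.
End-to-end = 26.0 ms.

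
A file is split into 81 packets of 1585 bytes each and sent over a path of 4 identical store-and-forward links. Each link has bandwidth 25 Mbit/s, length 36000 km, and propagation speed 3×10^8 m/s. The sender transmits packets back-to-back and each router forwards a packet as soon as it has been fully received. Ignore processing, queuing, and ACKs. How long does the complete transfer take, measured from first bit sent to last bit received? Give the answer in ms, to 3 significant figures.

523 ms

Per-hop transmission t_tx = L/R = 12680/25000000 = 0.5072 ms.
Per-hop propagation t_prop = 36000000/300000000 = 120 ms.
Pipeline fill: first packet needs 4·t_tx to clear all hops; remaining 80 packets each add one t_tx.
Total = (4+81-1)·t_tx + 4·t_prop = 84·0.5072 + 4·120 = 523 ms.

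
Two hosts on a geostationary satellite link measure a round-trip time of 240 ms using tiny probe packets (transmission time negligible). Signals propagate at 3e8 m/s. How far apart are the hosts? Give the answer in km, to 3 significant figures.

36000 km

One-way propagation = RTT/2 = 120 ms.
d = s × t = 300000000 × 0.12 = 36000 km.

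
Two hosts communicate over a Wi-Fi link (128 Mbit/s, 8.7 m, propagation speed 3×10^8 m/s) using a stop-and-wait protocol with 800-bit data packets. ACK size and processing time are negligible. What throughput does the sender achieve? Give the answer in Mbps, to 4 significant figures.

126.8 Mbps

t_tx = L/R = 800/128000000 = 6.25e-06 s.
t_prop = 8.7/300000000 = 2.9e-08 s; RTT = 5.8e-08 s.
Cycle = t_tx + RTT = 6.308e-06 s.
Throughput = L / cycle = 800 / 6.308e-06 = 126.8 Mbps.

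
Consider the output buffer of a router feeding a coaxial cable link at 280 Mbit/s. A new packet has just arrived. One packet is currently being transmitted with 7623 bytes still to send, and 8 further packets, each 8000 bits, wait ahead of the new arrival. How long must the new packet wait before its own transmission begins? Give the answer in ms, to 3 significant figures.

0.446 ms

Each queued packet: L/R = 8000/280000000 = 0.0285714 ms.
8 queued → 0.228571 ms.
Plus remaining 60984 bits of current packet: 0.2178 ms.
Queuing delay = 0.446 ms.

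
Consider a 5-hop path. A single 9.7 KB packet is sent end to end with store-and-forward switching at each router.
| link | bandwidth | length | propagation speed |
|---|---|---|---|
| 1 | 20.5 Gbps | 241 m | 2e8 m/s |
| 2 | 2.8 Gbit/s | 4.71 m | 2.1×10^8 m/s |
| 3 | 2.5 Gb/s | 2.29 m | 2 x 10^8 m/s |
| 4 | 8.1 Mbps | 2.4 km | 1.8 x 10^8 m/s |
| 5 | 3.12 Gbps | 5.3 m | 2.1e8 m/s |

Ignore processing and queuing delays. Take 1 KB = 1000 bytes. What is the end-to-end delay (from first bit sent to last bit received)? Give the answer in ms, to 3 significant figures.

L = 77600 bits.
Transmission delays (L/R per hop): 0.00378537, 0.0277143, 0.03104, 9.58025, 0.0248718 ms; sum = 9.66766 ms.
Propagation delays (d/s per hop): 0.001205, 2.24286e-05, 1.145e-05, 0.0133333, 2.52381e-05 ms; sum = 0.0145975 ms.
End-to-end = 9.68 ms.

9.68 ms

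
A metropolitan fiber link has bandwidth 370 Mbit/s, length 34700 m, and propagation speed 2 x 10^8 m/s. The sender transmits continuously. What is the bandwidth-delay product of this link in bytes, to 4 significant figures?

8024 bytes

Propagation delay = 34700 / 200000000 = 0.0001735 s.
BDP = R × t_prop = 370000000 × 0.0001735 = 64195 bits.
In bytes: 64195/8 = 8024 bytes.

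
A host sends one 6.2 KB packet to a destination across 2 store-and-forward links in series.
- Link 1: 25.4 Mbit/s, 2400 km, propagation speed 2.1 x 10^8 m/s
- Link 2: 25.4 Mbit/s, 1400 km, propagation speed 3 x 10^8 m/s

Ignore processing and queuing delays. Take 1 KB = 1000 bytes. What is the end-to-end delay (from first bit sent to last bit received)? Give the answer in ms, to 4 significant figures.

20.00 ms

L = 49600 bits.
Transmission delay per hop = L/R = 49600/25400000 = 1.95276 ms; 2 hops → 3.90551 ms.
Propagation delays (d/s per hop): 11.4286, 4.66667 ms; sum = 16.0952 ms.
End-to-end = 20.00 ms.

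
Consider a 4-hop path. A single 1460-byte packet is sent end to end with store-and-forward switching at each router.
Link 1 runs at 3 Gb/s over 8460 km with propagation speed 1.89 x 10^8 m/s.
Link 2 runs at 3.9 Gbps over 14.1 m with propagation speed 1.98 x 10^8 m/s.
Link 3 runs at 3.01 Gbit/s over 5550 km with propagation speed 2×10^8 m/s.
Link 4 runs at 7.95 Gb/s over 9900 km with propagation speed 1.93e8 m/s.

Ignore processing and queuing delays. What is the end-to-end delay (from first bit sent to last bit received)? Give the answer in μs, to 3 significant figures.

L = 1460 × 8 = 11680 bits.
Transmission delays (L/R per hop): 3.89333, 2.99487, 3.8804, 1.46918 μs; sum = 12.2378 μs.
Propagation delays (d/s per hop): 44761.9, 0.0712121, 27750, 51295.3 μs; sum = 123807 μs.
End-to-end = 124000 μs.

124000 μs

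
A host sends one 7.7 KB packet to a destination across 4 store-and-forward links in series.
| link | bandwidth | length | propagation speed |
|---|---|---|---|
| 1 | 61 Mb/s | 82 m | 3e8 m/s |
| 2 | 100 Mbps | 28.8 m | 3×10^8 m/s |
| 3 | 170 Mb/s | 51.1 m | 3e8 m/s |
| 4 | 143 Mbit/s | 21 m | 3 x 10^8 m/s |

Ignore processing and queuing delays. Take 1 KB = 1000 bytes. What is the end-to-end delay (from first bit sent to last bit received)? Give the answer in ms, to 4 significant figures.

2.420 ms

L = 61600 bits.
Transmission delays (L/R per hop): 1.00984, 0.616, 0.362353, 0.430769 ms; sum = 2.41896 ms.
Propagation delays (d/s per hop): 0.000273333, 9.6e-05, 0.000170333, 7e-05 ms; sum = 0.000609667 ms.
End-to-end = 2.420 ms.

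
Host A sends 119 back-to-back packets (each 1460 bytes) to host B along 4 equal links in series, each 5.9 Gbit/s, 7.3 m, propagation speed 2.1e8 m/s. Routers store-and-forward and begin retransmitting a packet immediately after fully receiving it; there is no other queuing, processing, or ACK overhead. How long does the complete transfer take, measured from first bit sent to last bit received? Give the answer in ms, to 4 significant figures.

0.2417 ms

Per-hop transmission t_tx = L/R = 11680/5900000000 = 0.00197966 ms.
Per-hop propagation t_prop = 7.3/210000000 = 3.47619e-05 ms.
Pipeline fill: first packet needs 4·t_tx to clear all hops; remaining 118 packets each add one t_tx.
Total = (4+119-1)·t_tx + 4·t_prop = 122·0.00197966 + 4·3.47619e-05 = 0.2417 ms.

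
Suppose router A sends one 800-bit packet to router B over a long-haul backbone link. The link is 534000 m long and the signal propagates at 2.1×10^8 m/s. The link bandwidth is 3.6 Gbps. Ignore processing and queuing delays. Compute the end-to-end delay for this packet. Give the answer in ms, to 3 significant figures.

2.54 ms

Transmission delay = L/R = 800 / 3600000000 = 0.000222222 ms.
Propagation delay = d/s = 534000 m / 210000000 m/s = 2.54286 ms.
Total = 2.54 ms.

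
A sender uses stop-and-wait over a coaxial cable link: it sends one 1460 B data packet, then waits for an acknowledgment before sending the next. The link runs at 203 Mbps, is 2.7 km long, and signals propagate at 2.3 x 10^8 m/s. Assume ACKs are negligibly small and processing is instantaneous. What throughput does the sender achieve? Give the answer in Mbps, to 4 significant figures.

144.2 Mbps

t_tx = L/R = 11680/203000000 = 5.75369e-05 s.
t_prop = 2700/2.3e+08 = 1.17391e-05 s; RTT = 2.34783e-05 s.
Cycle = t_tx + RTT = 8.10152e-05 s.
Throughput = L / cycle = 11680 / 8.10152e-05 = 144.2 Mbps.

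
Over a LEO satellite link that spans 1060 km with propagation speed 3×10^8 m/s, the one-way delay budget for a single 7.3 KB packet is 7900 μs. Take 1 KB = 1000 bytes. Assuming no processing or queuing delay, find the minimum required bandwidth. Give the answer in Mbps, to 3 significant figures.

13.4 Mbps

L = 58400 bits.
Propagation delay = 1060000 / 300000000 = 3533.33 μs.
Transmission budget = 7900 − 3533.33 = 4366.67 μs.
R ≥ L / t_tx = 58400 bits / 0.00436667 s = 13.4 Mbps.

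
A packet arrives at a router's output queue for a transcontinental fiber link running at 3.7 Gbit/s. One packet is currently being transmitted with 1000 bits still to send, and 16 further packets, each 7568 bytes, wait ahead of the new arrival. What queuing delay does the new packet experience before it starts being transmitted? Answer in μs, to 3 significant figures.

Each queued packet: L/R = 60544/3700000000 = 16.3632 μs.
16 queued → 261.812 μs.
Plus remaining 1000 bits of current packet: 0.27027 μs.
Queuing delay = 262 μs.

262 μs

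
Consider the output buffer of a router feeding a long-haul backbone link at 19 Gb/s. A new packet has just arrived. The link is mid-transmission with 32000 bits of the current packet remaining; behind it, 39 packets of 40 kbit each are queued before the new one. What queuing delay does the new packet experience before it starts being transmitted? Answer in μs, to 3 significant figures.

83.8 μs

Each queued packet: L/R = 40000/19000000000 = 2.10526 μs.
39 queued → 82.1053 μs.
Plus remaining 32000 bits of current packet: 1.68421 μs.
Queuing delay = 83.8 μs.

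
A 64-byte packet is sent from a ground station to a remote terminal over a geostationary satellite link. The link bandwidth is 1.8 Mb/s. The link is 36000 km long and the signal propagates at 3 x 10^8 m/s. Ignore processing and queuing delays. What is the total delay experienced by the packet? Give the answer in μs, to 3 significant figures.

120000 μs

L = 64 × 8 = 512 bits.
Transmission delay = L/R = 512 / 1800000 = 284.444 μs.
Propagation delay = d/s = 36000000 m / 300000000 m/s = 120000 μs.
Total = 120000 μs.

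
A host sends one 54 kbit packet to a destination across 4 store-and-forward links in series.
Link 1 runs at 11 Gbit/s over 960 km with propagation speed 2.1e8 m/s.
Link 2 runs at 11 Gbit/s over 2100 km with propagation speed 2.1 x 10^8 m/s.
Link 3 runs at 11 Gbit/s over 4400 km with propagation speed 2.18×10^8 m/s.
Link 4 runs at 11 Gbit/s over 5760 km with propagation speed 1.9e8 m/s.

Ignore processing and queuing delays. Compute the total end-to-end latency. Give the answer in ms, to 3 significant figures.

65.1 ms

L = 54000 bits.
Transmission delay per hop = L/R = 54000/11000000000 = 0.00490909 ms; 4 hops → 0.0196364 ms.
Propagation delays (d/s per hop): 4.57143, 10, 20.1835, 30.3158 ms; sum = 65.0707 ms.
End-to-end = 65.1 ms.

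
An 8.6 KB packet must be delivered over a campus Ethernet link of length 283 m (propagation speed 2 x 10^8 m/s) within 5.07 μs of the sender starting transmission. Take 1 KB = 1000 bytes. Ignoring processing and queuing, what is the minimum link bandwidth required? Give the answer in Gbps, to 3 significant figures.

L = 68800 bits.
Propagation delay = 283 / 200000000 = 1.415 μs.
Transmission budget = 5.07 − 1.415 = 3.655 μs.
R ≥ L / t_tx = 68800 bits / 3.655e-06 s = 18.8 Gbps.

18.8 Gbps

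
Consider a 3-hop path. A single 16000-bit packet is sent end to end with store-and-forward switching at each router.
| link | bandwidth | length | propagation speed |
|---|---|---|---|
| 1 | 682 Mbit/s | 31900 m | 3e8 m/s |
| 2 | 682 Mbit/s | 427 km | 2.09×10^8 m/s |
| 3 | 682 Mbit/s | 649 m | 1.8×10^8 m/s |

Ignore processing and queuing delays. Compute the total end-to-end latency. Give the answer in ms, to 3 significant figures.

Transmission delay per hop = L/R = 16000/682000000 = 0.0234604 ms; 3 hops → 0.0703812 ms.
Propagation delays (d/s per hop): 0.106333, 2.04306, 0.00360556 ms; sum = 2.153 ms.
End-to-end = 2.22 ms.

2.22 ms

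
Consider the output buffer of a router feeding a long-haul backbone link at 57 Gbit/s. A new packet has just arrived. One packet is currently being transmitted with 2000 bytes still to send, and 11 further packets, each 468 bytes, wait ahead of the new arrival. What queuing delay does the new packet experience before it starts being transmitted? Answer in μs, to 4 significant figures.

1.003 μs

Each queued packet: L/R = 3744/57000000000 = 0.0656842 μs.
11 queued → 0.722526 μs.
Plus remaining 16000 bits of current packet: 0.280702 μs.
Queuing delay = 1.003 μs.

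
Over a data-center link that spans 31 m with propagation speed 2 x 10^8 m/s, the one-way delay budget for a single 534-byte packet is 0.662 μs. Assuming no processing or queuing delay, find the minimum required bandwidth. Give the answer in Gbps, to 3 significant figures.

8.43 Gbps

L = 4272 bits.
Propagation delay = 31 / 200000000 = 0.155 μs.
Transmission budget = 0.662 − 0.155 = 0.507 μs.
R ≥ L / t_tx = 4272 bits / 5.07e-07 s = 8.43 Gbps.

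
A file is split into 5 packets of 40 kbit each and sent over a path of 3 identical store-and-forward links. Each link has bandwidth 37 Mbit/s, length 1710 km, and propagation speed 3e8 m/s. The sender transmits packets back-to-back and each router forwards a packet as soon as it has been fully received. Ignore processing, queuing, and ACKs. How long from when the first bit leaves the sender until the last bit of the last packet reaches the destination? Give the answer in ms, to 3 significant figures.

Per-hop transmission t_tx = L/R = 40000/37000000 = 1.08108 ms.
Per-hop propagation t_prop = 1710000/300000000 = 5.7 ms.
Pipeline fill: first packet needs 3·t_tx to clear all hops; remaining 4 packets each add one t_tx.
Total = (3+5-1)·t_tx + 3·t_prop = 7·1.08108 + 3·5.7 = 24.7 ms.

24.7 ms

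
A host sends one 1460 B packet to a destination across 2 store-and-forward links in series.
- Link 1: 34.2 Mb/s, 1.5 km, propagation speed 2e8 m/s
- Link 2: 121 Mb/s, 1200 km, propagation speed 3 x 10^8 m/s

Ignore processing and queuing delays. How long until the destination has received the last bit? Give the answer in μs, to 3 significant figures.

4450 μs

L = 1460 × 8 = 11680 bits.
Transmission delays (L/R per hop): 341.52, 96.5289 μs; sum = 438.049 μs.
Propagation delays (d/s per hop): 7.5, 4000 μs; sum = 4007.5 μs.
End-to-end = 4450 μs.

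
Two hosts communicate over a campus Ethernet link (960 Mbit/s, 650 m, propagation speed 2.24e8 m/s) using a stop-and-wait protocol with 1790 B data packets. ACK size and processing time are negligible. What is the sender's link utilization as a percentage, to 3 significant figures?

72.0 %

t_tx = L/R = 14320/960000000 = 1.49167e-05 s.
t_prop = 650/2.24e+08 = 2.90179e-06 s; RTT = 5.80357e-06 s.
Cycle = t_tx + RTT = 2.07202e-05 s.
Utilization = t_tx / cycle = 1.49167e-05/2.07202e-05 = 72.0 %.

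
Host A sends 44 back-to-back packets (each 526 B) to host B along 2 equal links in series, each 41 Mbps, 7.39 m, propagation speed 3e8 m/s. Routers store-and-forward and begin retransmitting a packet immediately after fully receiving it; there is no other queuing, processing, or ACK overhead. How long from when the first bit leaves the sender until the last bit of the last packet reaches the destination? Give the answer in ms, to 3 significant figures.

Per-hop transmission t_tx = L/R = 4208/41000000 = 0.102634 ms.
Per-hop propagation t_prop = 7.39/300000000 = 2.46333e-05 ms.
Pipeline fill: first packet needs 2·t_tx to clear all hops; remaining 43 packets each add one t_tx.
Total = (2+44-1)·t_tx + 2·t_prop = 45·0.102634 + 2·2.46333e-05 = 4.62 ms.

4.62 ms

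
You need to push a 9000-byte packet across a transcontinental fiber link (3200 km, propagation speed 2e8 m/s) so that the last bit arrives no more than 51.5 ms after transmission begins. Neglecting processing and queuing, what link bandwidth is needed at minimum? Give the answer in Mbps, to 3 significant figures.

2.03 Mbps

L = 72000 bits.
Propagation delay = 3200000 / 200000000 = 16 ms.
Transmission budget = 51.5 − 16 = 35.5 ms.
R ≥ L / t_tx = 72000 bits / 0.0355 s = 2.03 Mbps.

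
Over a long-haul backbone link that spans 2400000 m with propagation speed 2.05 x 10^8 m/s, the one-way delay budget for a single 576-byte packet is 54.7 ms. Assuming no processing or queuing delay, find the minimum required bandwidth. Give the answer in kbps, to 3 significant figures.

L = 4608 bits.
Propagation delay = 2400000 / 2.05e+08 = 11.7073 ms.
Transmission budget = 54.7 − 11.7073 = 42.9927 ms.
R ≥ L / t_tx = 4608 bits / 0.0429927 s = 107 kbps.

107 kbps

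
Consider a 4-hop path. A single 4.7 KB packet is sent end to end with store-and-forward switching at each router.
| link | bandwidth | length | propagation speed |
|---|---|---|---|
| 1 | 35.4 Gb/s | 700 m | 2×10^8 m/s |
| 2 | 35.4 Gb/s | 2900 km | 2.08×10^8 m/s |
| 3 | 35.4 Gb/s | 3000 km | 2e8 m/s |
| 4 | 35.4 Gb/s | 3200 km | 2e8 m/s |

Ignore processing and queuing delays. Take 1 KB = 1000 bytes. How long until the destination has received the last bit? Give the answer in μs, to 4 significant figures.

44950 μs

L = 37600 bits.
Transmission delay per hop = L/R = 37600/35400000000 = 1.06215 μs; 4 hops → 4.24859 μs.
Propagation delays (d/s per hop): 3.5, 13942.3, 15000, 16000 μs; sum = 44945.8 μs.
End-to-end = 44950 μs.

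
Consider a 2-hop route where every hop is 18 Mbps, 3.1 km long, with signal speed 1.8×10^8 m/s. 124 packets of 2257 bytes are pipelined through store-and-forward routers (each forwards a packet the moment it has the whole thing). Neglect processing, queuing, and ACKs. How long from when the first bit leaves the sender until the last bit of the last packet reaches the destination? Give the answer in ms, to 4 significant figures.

Per-hop transmission t_tx = L/R = 18056/18000000 = 1.00311 ms.
Per-hop propagation t_prop = 3100/180000000 = 0.0172222 ms.
Pipeline fill: first packet needs 2·t_tx to clear all hops; remaining 123 packets each add one t_tx.
Total = (2+124-1)·t_tx + 2·t_prop = 125·1.00311 + 2·0.0172222 = 125.4 ms.

125.4 ms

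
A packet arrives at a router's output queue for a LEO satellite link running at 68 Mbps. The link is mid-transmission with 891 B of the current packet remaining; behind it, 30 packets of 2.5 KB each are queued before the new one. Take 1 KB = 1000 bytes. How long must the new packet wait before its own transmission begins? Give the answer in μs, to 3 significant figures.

8930 μs

Each queued packet: L/R = 20000/68000000 = 294.118 μs.
30 queued → 8823.53 μs.
Plus remaining 7128 bits of current packet: 104.824 μs.
Queuing delay = 8930 μs.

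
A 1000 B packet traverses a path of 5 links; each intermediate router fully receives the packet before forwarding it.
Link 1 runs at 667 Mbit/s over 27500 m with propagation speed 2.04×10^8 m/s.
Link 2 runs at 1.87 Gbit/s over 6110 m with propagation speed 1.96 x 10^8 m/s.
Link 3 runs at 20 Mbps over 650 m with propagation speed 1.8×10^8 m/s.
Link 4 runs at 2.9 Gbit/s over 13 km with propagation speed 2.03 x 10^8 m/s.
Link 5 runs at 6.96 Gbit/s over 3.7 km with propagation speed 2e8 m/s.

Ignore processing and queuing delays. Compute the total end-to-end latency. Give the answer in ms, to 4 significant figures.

0.6723 ms

L = 1000 × 8 = 8000 bits.
Transmission delays (L/R per hop): 0.011994, 0.00427807, 0.4, 0.00275862, 0.00114943 ms; sum = 0.42018 ms.
Propagation delays (d/s per hop): 0.134804, 0.0311735, 0.00361111, 0.0640394, 0.0185 ms; sum = 0.252128 ms.
End-to-end = 0.6723 ms.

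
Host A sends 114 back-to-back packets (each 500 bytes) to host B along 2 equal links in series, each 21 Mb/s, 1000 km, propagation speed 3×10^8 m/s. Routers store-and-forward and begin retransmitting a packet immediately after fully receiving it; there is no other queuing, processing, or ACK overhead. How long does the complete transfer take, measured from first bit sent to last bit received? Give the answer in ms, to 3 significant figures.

28.6 ms

Per-hop transmission t_tx = L/R = 4000/21000000 = 0.190476 ms.
Per-hop propagation t_prop = 1000000/300000000 = 3.33333 ms.
Pipeline fill: first packet needs 2·t_tx to clear all hops; remaining 113 packets each add one t_tx.
Total = (2+114-1)·t_tx + 2·t_prop = 115·0.190476 + 2·3.33333 = 28.6 ms.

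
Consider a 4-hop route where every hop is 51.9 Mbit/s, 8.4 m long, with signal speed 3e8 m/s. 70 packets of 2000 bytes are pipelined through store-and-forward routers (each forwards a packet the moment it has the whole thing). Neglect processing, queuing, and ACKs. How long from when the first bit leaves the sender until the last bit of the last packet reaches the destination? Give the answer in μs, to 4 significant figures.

Per-hop transmission t_tx = L/R = 16000/51900000 = 308.285 μs.
Per-hop propagation t_prop = 8.4/300000000 = 0.028 μs.
Pipeline fill: first packet needs 4·t_tx to clear all hops; remaining 69 packets each add one t_tx.
Total = (4+70-1)·t_tx + 4·t_prop = 73·308.285 + 4·0.028 = 22500 μs.

22500 μs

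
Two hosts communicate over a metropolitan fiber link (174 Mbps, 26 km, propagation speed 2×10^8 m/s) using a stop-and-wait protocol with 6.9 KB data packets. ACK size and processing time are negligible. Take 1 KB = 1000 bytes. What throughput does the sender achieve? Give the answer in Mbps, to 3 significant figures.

t_tx = L/R = 55200/174000000 = 0.000317241 s.
t_prop = 26000/200000000 = 0.00013 s; RTT = 0.00026 s.
Cycle = t_tx + RTT = 0.000577241 s.
Throughput = L / cycle = 55200 / 0.000577241 = 95.6 Mbps.

95.6 Mbps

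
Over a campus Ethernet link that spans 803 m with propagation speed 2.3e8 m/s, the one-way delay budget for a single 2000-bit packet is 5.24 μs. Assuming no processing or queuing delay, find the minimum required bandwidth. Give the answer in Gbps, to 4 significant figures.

1.144 Gbps

Propagation delay = 803 / 2.3e+08 = 3.4913 μs.
Transmission budget = 5.24 − 3.4913 = 1.7487 μs.
R ≥ L / t_tx = 2000 bits / 1.7487e-06 s = 1.144 Gbps.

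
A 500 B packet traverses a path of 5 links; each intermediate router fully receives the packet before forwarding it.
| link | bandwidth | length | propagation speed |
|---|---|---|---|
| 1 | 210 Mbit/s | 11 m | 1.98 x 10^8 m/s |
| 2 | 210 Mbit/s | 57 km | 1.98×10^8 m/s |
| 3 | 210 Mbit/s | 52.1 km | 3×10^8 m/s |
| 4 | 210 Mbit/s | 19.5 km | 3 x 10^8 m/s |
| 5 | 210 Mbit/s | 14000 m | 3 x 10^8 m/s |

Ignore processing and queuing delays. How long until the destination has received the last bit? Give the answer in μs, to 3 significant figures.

669 μs

L = 500 × 8 = 4000 bits.
Transmission delay per hop = L/R = 4000/210000000 = 19.0476 μs; 5 hops → 95.2381 μs.
Propagation delays (d/s per hop): 0.0555556, 287.879, 173.667, 65, 46.6667 μs; sum = 573.268 μs.
End-to-end = 669 μs.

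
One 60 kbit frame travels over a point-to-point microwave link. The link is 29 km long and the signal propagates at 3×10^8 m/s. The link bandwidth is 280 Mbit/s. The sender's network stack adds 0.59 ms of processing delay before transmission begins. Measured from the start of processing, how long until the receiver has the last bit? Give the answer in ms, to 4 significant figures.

L = 60000 bits.
Transmission delay = L/R = 60000 / 280000000 = 0.214286 ms.
Propagation delay = d/s = 29000 m / 300000000 m/s = 0.0966667 ms.
Plus processing delay 0.59 ms = 0.59 ms.
Total = 0.9010 ms.

0.9010 ms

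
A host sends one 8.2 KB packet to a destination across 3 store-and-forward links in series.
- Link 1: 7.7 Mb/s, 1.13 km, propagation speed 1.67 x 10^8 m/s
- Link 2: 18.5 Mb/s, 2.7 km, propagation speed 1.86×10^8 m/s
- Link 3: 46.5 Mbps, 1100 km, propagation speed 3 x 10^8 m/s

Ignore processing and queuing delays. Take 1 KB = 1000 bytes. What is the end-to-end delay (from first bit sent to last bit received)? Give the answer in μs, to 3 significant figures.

17200 μs

L = 65600 bits.
Transmission delays (L/R per hop): 8519.48, 3545.95, 1410.75 μs; sum = 13476.2 μs.
Propagation delays (d/s per hop): 6.76647, 14.5161, 3666.67 μs; sum = 3687.95 μs.
End-to-end = 17200 μs.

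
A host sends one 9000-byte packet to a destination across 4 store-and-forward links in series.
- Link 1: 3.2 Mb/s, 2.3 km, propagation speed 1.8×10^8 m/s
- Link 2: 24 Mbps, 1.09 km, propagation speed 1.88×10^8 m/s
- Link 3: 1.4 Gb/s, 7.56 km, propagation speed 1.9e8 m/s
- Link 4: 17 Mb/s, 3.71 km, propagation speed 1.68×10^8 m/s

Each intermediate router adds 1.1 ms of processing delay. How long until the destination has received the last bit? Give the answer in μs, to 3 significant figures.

L = 9000 × 8 = 72000 bits.
Transmission delays (L/R per hop): 22500, 3000, 51.4286, 4235.29 μs; sum = 29786.7 μs.
Propagation delays (d/s per hop): 12.7778, 5.79787, 39.7895, 22.0833 μs; sum = 80.4485 μs.
Processing at 3 router(s): 3 × 1.1 ms = 3300 μs.
End-to-end = 33200 μs.

33200 μs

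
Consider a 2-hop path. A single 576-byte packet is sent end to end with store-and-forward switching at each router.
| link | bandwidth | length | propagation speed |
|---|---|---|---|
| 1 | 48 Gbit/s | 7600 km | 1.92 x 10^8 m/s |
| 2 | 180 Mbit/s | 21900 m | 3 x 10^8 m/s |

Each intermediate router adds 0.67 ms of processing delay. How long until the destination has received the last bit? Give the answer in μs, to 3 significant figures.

40400 μs

L = 576 × 8 = 4608 bits.
Transmission delays (L/R per hop): 0.096, 25.6 μs; sum = 25.696 μs.
Propagation delays (d/s per hop): 39583.3, 73 μs; sum = 39656.3 μs.
Processing at 1 router(s): 1 × 0.67 ms = 670 μs.
End-to-end = 40400 μs.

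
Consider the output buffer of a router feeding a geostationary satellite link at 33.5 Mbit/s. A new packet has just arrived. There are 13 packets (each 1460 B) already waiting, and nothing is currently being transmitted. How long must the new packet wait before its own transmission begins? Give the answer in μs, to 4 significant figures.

4533 μs

Each queued packet: L/R = 11680/33500000 = 348.657 μs.
13 queued → 4532.54 μs.
Queuing delay = 4533 μs.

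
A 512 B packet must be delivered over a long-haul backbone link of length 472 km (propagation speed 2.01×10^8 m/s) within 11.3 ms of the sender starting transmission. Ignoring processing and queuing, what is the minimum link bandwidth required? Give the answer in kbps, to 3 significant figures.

458 kbps

L = 4096 bits.
Propagation delay = 472000 / 2.01e+08 = 2.34826 ms.
Transmission budget = 11.3 − 2.34826 = 8.95174 ms.
R ≥ L / t_tx = 4096 bits / 0.00895174 s = 458 kbps.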